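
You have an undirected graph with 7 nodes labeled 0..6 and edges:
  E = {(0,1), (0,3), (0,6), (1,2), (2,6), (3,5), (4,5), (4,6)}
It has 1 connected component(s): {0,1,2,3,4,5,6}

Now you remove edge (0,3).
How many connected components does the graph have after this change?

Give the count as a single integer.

Initial component count: 1
Remove (0,3): not a bridge. Count unchanged: 1.
  After removal, components: {0,1,2,3,4,5,6}
New component count: 1

Answer: 1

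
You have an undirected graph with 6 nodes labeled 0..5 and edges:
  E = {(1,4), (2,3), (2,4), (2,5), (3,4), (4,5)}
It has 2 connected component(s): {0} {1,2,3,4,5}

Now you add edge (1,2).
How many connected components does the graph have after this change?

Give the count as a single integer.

Answer: 2

Derivation:
Initial component count: 2
Add (1,2): endpoints already in same component. Count unchanged: 2.
New component count: 2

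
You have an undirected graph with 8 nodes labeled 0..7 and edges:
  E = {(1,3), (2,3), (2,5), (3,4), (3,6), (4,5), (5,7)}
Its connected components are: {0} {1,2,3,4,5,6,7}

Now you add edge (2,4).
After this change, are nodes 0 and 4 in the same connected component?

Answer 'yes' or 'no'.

Initial components: {0} {1,2,3,4,5,6,7}
Adding edge (2,4): both already in same component {1,2,3,4,5,6,7}. No change.
New components: {0} {1,2,3,4,5,6,7}
Are 0 and 4 in the same component? no

Answer: no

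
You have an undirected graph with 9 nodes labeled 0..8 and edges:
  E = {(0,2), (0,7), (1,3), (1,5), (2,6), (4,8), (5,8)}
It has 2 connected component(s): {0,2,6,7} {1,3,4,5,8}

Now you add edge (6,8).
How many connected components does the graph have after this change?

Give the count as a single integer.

Initial component count: 2
Add (6,8): merges two components. Count decreases: 2 -> 1.
New component count: 1

Answer: 1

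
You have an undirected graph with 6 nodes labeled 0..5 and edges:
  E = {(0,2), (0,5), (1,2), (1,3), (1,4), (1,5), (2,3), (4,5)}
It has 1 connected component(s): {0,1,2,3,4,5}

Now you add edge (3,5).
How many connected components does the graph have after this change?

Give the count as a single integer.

Answer: 1

Derivation:
Initial component count: 1
Add (3,5): endpoints already in same component. Count unchanged: 1.
New component count: 1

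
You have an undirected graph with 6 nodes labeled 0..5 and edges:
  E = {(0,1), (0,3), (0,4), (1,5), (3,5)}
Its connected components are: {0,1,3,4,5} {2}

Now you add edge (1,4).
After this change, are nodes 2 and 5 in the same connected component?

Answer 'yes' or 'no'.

Initial components: {0,1,3,4,5} {2}
Adding edge (1,4): both already in same component {0,1,3,4,5}. No change.
New components: {0,1,3,4,5} {2}
Are 2 and 5 in the same component? no

Answer: no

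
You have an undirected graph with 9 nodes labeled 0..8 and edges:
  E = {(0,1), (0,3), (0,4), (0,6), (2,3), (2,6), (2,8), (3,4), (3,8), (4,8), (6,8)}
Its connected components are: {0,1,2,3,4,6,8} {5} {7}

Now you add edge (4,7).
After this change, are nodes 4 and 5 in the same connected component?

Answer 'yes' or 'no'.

Initial components: {0,1,2,3,4,6,8} {5} {7}
Adding edge (4,7): merges {0,1,2,3,4,6,8} and {7}.
New components: {0,1,2,3,4,6,7,8} {5}
Are 4 and 5 in the same component? no

Answer: no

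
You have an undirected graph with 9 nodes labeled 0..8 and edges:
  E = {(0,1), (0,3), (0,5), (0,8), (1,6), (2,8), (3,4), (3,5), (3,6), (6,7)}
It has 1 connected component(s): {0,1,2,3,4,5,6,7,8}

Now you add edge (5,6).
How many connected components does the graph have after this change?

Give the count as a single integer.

Answer: 1

Derivation:
Initial component count: 1
Add (5,6): endpoints already in same component. Count unchanged: 1.
New component count: 1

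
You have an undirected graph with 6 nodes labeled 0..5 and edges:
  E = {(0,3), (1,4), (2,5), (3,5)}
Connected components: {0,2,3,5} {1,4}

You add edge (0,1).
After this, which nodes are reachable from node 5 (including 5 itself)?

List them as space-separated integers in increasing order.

Before: nodes reachable from 5: {0,2,3,5}
Adding (0,1): merges 5's component with another. Reachability grows.
After: nodes reachable from 5: {0,1,2,3,4,5}

Answer: 0 1 2 3 4 5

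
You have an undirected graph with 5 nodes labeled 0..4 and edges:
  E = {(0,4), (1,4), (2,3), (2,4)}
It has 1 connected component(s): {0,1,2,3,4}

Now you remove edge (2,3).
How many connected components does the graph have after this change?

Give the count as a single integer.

Answer: 2

Derivation:
Initial component count: 1
Remove (2,3): it was a bridge. Count increases: 1 -> 2.
  After removal, components: {0,1,2,4} {3}
New component count: 2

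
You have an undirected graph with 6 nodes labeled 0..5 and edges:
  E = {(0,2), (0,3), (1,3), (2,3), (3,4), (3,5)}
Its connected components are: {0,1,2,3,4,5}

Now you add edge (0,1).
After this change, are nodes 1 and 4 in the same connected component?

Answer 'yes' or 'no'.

Initial components: {0,1,2,3,4,5}
Adding edge (0,1): both already in same component {0,1,2,3,4,5}. No change.
New components: {0,1,2,3,4,5}
Are 1 and 4 in the same component? yes

Answer: yes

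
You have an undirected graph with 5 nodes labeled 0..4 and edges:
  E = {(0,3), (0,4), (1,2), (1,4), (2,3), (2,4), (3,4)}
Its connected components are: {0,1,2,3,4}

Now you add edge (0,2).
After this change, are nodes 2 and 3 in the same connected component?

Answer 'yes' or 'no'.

Initial components: {0,1,2,3,4}
Adding edge (0,2): both already in same component {0,1,2,3,4}. No change.
New components: {0,1,2,3,4}
Are 2 and 3 in the same component? yes

Answer: yes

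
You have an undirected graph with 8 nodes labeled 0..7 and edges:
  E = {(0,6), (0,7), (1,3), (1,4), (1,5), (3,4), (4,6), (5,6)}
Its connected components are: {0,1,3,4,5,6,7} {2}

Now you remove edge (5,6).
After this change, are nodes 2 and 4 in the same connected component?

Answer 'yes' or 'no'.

Initial components: {0,1,3,4,5,6,7} {2}
Removing edge (5,6): not a bridge — component count unchanged at 2.
New components: {0,1,3,4,5,6,7} {2}
Are 2 and 4 in the same component? no

Answer: no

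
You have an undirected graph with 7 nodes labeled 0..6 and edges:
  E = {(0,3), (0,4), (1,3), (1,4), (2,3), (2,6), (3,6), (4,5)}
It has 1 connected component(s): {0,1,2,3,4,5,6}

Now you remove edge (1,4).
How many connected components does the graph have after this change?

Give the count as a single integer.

Answer: 1

Derivation:
Initial component count: 1
Remove (1,4): not a bridge. Count unchanged: 1.
  After removal, components: {0,1,2,3,4,5,6}
New component count: 1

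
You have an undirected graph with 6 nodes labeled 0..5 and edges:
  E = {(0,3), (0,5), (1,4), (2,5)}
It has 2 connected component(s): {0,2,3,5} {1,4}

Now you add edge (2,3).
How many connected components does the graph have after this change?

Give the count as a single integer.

Answer: 2

Derivation:
Initial component count: 2
Add (2,3): endpoints already in same component. Count unchanged: 2.
New component count: 2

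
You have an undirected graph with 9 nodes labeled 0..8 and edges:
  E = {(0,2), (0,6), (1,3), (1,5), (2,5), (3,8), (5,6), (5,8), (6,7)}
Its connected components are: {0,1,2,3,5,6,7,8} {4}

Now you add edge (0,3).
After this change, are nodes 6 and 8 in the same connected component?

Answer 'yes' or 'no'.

Initial components: {0,1,2,3,5,6,7,8} {4}
Adding edge (0,3): both already in same component {0,1,2,3,5,6,7,8}. No change.
New components: {0,1,2,3,5,6,7,8} {4}
Are 6 and 8 in the same component? yes

Answer: yes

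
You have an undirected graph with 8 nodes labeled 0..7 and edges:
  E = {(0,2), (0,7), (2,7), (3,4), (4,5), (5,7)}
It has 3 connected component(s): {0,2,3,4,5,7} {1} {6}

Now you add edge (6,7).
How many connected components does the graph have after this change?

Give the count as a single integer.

Answer: 2

Derivation:
Initial component count: 3
Add (6,7): merges two components. Count decreases: 3 -> 2.
New component count: 2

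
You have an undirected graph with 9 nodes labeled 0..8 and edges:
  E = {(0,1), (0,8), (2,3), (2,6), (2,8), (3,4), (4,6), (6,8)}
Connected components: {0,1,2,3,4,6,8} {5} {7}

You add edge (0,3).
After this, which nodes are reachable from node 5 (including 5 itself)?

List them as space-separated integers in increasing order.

Answer: 5

Derivation:
Before: nodes reachable from 5: {5}
Adding (0,3): both endpoints already in same component. Reachability from 5 unchanged.
After: nodes reachable from 5: {5}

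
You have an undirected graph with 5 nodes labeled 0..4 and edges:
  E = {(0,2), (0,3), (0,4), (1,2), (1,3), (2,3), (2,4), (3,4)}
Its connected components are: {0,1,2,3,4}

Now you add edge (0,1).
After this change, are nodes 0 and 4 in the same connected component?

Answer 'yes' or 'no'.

Initial components: {0,1,2,3,4}
Adding edge (0,1): both already in same component {0,1,2,3,4}. No change.
New components: {0,1,2,3,4}
Are 0 and 4 in the same component? yes

Answer: yes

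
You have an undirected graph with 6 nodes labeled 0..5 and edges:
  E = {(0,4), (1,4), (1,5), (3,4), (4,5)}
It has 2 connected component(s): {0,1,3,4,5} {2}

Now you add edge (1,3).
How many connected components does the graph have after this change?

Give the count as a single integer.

Initial component count: 2
Add (1,3): endpoints already in same component. Count unchanged: 2.
New component count: 2

Answer: 2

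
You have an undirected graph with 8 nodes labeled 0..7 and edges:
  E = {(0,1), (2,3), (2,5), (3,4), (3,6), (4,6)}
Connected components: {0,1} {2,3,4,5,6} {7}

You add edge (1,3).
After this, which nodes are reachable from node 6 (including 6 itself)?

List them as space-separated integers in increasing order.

Before: nodes reachable from 6: {2,3,4,5,6}
Adding (1,3): merges 6's component with another. Reachability grows.
After: nodes reachable from 6: {0,1,2,3,4,5,6}

Answer: 0 1 2 3 4 5 6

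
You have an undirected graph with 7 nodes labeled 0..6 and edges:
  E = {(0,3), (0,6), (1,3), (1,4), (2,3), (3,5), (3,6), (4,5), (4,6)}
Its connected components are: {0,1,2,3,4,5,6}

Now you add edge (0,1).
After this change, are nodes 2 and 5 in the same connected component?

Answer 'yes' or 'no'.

Answer: yes

Derivation:
Initial components: {0,1,2,3,4,5,6}
Adding edge (0,1): both already in same component {0,1,2,3,4,5,6}. No change.
New components: {0,1,2,3,4,5,6}
Are 2 and 5 in the same component? yes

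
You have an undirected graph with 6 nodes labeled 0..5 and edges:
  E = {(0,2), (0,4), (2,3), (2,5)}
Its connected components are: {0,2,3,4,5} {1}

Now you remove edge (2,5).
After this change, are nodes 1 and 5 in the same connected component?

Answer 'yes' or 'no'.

Initial components: {0,2,3,4,5} {1}
Removing edge (2,5): it was a bridge — component count 2 -> 3.
New components: {0,2,3,4} {1} {5}
Are 1 and 5 in the same component? no

Answer: no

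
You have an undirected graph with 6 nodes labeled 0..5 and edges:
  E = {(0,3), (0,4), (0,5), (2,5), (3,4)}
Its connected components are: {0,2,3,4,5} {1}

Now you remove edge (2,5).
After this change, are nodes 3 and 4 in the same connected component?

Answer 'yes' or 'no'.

Initial components: {0,2,3,4,5} {1}
Removing edge (2,5): it was a bridge — component count 2 -> 3.
New components: {0,3,4,5} {1} {2}
Are 3 and 4 in the same component? yes

Answer: yes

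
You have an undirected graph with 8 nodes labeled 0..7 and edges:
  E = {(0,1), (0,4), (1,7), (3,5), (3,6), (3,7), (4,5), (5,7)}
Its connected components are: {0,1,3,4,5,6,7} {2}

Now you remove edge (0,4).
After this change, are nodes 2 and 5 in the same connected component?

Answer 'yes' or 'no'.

Initial components: {0,1,3,4,5,6,7} {2}
Removing edge (0,4): not a bridge — component count unchanged at 2.
New components: {0,1,3,4,5,6,7} {2}
Are 2 and 5 in the same component? no

Answer: no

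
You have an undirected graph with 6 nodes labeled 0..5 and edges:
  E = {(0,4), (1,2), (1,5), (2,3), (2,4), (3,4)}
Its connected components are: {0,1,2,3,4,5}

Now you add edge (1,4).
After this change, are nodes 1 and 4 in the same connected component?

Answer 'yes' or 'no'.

Initial components: {0,1,2,3,4,5}
Adding edge (1,4): both already in same component {0,1,2,3,4,5}. No change.
New components: {0,1,2,3,4,5}
Are 1 and 4 in the same component? yes

Answer: yes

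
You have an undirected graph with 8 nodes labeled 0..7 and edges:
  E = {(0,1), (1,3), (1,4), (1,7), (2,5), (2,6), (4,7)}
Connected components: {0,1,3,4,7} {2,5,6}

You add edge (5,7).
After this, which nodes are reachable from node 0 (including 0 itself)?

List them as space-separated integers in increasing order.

Answer: 0 1 2 3 4 5 6 7

Derivation:
Before: nodes reachable from 0: {0,1,3,4,7}
Adding (5,7): merges 0's component with another. Reachability grows.
After: nodes reachable from 0: {0,1,2,3,4,5,6,7}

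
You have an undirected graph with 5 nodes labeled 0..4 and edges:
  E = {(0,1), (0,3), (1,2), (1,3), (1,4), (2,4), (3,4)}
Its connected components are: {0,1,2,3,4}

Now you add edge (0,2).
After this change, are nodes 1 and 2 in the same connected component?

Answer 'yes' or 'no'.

Initial components: {0,1,2,3,4}
Adding edge (0,2): both already in same component {0,1,2,3,4}. No change.
New components: {0,1,2,3,4}
Are 1 and 2 in the same component? yes

Answer: yes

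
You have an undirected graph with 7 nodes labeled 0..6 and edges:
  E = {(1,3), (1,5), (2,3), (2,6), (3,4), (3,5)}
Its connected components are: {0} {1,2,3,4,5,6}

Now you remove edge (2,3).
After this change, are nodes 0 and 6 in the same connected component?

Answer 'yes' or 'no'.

Initial components: {0} {1,2,3,4,5,6}
Removing edge (2,3): it was a bridge — component count 2 -> 3.
New components: {0} {1,3,4,5} {2,6}
Are 0 and 6 in the same component? no

Answer: no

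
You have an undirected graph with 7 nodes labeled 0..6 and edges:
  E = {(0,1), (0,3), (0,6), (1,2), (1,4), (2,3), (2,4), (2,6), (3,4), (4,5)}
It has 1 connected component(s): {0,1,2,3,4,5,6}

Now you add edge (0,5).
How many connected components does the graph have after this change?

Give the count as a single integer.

Initial component count: 1
Add (0,5): endpoints already in same component. Count unchanged: 1.
New component count: 1

Answer: 1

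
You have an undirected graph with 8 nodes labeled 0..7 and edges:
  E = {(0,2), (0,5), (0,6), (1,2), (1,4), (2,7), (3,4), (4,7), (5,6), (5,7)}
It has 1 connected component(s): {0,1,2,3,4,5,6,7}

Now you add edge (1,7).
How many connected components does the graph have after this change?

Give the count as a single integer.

Initial component count: 1
Add (1,7): endpoints already in same component. Count unchanged: 1.
New component count: 1

Answer: 1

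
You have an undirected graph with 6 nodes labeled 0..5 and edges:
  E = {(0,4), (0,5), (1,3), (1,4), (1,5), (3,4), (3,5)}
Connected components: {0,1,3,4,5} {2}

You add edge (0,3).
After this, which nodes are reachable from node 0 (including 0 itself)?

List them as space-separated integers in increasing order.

Answer: 0 1 3 4 5

Derivation:
Before: nodes reachable from 0: {0,1,3,4,5}
Adding (0,3): both endpoints already in same component. Reachability from 0 unchanged.
After: nodes reachable from 0: {0,1,3,4,5}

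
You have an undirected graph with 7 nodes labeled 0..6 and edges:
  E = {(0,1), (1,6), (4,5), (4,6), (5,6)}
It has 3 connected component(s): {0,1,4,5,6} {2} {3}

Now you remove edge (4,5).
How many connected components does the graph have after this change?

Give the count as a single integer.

Initial component count: 3
Remove (4,5): not a bridge. Count unchanged: 3.
  After removal, components: {0,1,4,5,6} {2} {3}
New component count: 3

Answer: 3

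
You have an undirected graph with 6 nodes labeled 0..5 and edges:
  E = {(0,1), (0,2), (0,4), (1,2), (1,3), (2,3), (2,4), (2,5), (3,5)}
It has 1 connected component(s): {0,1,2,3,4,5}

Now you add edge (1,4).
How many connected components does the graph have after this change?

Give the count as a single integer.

Initial component count: 1
Add (1,4): endpoints already in same component. Count unchanged: 1.
New component count: 1

Answer: 1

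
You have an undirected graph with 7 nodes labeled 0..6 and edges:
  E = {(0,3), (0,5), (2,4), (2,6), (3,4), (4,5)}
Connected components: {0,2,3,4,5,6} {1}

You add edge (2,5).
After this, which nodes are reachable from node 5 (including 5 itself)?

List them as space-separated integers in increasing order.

Before: nodes reachable from 5: {0,2,3,4,5,6}
Adding (2,5): both endpoints already in same component. Reachability from 5 unchanged.
After: nodes reachable from 5: {0,2,3,4,5,6}

Answer: 0 2 3 4 5 6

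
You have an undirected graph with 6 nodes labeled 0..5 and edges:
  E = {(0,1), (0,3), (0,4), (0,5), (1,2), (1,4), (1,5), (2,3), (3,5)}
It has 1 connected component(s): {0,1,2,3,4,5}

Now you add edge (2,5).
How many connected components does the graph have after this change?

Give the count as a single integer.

Initial component count: 1
Add (2,5): endpoints already in same component. Count unchanged: 1.
New component count: 1

Answer: 1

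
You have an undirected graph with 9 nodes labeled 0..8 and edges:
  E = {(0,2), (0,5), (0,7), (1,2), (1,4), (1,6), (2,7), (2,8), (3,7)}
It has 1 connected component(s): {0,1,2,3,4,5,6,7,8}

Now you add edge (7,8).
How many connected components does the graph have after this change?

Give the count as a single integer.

Initial component count: 1
Add (7,8): endpoints already in same component. Count unchanged: 1.
New component count: 1

Answer: 1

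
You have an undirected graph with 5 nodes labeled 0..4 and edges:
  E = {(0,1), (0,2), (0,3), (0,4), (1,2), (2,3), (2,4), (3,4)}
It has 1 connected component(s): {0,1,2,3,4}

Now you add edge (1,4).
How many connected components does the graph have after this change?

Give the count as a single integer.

Answer: 1

Derivation:
Initial component count: 1
Add (1,4): endpoints already in same component. Count unchanged: 1.
New component count: 1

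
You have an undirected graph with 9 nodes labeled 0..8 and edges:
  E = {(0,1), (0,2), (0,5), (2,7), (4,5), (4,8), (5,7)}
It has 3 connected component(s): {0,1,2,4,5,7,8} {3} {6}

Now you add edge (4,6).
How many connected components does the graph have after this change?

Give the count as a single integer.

Answer: 2

Derivation:
Initial component count: 3
Add (4,6): merges two components. Count decreases: 3 -> 2.
New component count: 2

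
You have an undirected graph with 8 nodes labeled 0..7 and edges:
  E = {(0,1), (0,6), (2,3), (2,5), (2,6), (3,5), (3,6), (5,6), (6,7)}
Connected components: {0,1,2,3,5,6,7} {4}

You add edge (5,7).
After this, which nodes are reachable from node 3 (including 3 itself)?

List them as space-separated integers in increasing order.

Answer: 0 1 2 3 5 6 7

Derivation:
Before: nodes reachable from 3: {0,1,2,3,5,6,7}
Adding (5,7): both endpoints already in same component. Reachability from 3 unchanged.
After: nodes reachable from 3: {0,1,2,3,5,6,7}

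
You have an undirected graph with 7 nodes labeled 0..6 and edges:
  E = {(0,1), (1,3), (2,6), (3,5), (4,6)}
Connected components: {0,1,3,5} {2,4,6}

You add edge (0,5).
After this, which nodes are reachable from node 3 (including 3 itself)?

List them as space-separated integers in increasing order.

Before: nodes reachable from 3: {0,1,3,5}
Adding (0,5): both endpoints already in same component. Reachability from 3 unchanged.
After: nodes reachable from 3: {0,1,3,5}

Answer: 0 1 3 5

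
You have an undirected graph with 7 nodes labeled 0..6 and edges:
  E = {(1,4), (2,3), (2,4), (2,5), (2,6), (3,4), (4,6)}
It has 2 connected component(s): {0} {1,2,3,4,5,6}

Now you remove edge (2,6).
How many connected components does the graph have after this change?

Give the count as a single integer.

Initial component count: 2
Remove (2,6): not a bridge. Count unchanged: 2.
  After removal, components: {0} {1,2,3,4,5,6}
New component count: 2

Answer: 2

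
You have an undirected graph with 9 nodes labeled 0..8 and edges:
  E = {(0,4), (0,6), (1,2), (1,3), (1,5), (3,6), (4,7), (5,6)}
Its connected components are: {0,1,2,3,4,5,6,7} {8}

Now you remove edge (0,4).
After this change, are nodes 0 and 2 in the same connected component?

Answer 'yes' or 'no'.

Initial components: {0,1,2,3,4,5,6,7} {8}
Removing edge (0,4): it was a bridge — component count 2 -> 3.
New components: {0,1,2,3,5,6} {4,7} {8}
Are 0 and 2 in the same component? yes

Answer: yes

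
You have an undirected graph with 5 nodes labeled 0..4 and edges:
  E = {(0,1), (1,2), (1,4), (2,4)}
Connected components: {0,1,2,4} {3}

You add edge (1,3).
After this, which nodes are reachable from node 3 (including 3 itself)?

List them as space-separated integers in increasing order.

Before: nodes reachable from 3: {3}
Adding (1,3): merges 3's component with another. Reachability grows.
After: nodes reachable from 3: {0,1,2,3,4}

Answer: 0 1 2 3 4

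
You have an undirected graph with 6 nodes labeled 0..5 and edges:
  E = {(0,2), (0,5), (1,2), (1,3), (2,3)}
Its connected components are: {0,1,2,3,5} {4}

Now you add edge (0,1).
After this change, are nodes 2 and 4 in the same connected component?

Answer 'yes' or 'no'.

Initial components: {0,1,2,3,5} {4}
Adding edge (0,1): both already in same component {0,1,2,3,5}. No change.
New components: {0,1,2,3,5} {4}
Are 2 and 4 in the same component? no

Answer: no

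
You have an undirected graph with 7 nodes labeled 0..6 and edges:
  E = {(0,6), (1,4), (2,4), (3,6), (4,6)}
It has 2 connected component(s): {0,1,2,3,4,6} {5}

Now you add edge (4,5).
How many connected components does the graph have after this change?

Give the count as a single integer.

Answer: 1

Derivation:
Initial component count: 2
Add (4,5): merges two components. Count decreases: 2 -> 1.
New component count: 1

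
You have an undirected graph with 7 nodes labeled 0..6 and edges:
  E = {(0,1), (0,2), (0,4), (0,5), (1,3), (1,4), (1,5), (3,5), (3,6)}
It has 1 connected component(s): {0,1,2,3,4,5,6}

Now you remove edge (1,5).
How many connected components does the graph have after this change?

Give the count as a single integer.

Initial component count: 1
Remove (1,5): not a bridge. Count unchanged: 1.
  After removal, components: {0,1,2,3,4,5,6}
New component count: 1

Answer: 1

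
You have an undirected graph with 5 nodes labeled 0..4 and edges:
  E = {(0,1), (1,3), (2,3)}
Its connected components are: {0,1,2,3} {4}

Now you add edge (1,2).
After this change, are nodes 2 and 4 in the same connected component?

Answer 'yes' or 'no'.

Initial components: {0,1,2,3} {4}
Adding edge (1,2): both already in same component {0,1,2,3}. No change.
New components: {0,1,2,3} {4}
Are 2 and 4 in the same component? no

Answer: no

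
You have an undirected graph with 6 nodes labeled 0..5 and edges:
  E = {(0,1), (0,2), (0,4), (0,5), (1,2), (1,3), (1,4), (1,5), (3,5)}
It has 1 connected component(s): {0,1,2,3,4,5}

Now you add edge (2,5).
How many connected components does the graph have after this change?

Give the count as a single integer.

Answer: 1

Derivation:
Initial component count: 1
Add (2,5): endpoints already in same component. Count unchanged: 1.
New component count: 1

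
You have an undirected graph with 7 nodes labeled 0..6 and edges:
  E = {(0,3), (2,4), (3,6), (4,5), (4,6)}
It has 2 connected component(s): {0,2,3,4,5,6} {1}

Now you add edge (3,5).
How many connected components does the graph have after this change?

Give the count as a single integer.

Initial component count: 2
Add (3,5): endpoints already in same component. Count unchanged: 2.
New component count: 2

Answer: 2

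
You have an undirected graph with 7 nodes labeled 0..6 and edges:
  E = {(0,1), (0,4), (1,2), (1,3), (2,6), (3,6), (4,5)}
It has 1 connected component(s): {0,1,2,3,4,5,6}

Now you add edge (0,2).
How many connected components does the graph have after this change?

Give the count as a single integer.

Initial component count: 1
Add (0,2): endpoints already in same component. Count unchanged: 1.
New component count: 1

Answer: 1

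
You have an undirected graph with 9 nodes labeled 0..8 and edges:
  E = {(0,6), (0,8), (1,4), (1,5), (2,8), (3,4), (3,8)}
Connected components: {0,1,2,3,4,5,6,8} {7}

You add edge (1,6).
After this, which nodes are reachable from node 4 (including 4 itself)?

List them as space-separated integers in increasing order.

Answer: 0 1 2 3 4 5 6 8

Derivation:
Before: nodes reachable from 4: {0,1,2,3,4,5,6,8}
Adding (1,6): both endpoints already in same component. Reachability from 4 unchanged.
After: nodes reachable from 4: {0,1,2,3,4,5,6,8}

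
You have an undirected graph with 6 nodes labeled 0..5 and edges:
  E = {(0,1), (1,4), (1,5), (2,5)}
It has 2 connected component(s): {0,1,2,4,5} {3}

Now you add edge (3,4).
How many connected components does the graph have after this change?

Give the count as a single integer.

Answer: 1

Derivation:
Initial component count: 2
Add (3,4): merges two components. Count decreases: 2 -> 1.
New component count: 1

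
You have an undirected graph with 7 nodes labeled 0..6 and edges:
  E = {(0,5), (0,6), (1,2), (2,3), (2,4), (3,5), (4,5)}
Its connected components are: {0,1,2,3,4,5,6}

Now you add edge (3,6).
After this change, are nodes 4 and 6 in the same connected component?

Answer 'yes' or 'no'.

Initial components: {0,1,2,3,4,5,6}
Adding edge (3,6): both already in same component {0,1,2,3,4,5,6}. No change.
New components: {0,1,2,3,4,5,6}
Are 4 and 6 in the same component? yes

Answer: yes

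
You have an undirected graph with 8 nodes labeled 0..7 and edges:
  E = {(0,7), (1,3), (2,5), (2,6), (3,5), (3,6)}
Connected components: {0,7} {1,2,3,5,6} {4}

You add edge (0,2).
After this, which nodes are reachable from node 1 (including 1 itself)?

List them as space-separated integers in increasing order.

Answer: 0 1 2 3 5 6 7

Derivation:
Before: nodes reachable from 1: {1,2,3,5,6}
Adding (0,2): merges 1's component with another. Reachability grows.
After: nodes reachable from 1: {0,1,2,3,5,6,7}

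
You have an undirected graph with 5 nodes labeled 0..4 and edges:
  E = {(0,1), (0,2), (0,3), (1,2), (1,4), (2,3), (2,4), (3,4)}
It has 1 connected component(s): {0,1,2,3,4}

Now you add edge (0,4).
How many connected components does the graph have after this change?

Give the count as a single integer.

Answer: 1

Derivation:
Initial component count: 1
Add (0,4): endpoints already in same component. Count unchanged: 1.
New component count: 1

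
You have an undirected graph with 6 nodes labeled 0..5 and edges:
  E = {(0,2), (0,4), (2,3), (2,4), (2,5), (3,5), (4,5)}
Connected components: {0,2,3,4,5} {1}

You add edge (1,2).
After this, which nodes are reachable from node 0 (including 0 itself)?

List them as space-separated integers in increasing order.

Answer: 0 1 2 3 4 5

Derivation:
Before: nodes reachable from 0: {0,2,3,4,5}
Adding (1,2): merges 0's component with another. Reachability grows.
After: nodes reachable from 0: {0,1,2,3,4,5}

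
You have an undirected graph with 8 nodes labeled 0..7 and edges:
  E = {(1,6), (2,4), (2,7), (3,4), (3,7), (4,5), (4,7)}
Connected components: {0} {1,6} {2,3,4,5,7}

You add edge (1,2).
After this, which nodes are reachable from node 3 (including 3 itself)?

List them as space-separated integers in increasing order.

Answer: 1 2 3 4 5 6 7

Derivation:
Before: nodes reachable from 3: {2,3,4,5,7}
Adding (1,2): merges 3's component with another. Reachability grows.
After: nodes reachable from 3: {1,2,3,4,5,6,7}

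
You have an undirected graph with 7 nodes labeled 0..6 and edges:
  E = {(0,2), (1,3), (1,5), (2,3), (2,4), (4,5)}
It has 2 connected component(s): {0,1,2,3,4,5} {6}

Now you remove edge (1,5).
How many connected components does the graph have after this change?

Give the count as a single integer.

Initial component count: 2
Remove (1,5): not a bridge. Count unchanged: 2.
  After removal, components: {0,1,2,3,4,5} {6}
New component count: 2

Answer: 2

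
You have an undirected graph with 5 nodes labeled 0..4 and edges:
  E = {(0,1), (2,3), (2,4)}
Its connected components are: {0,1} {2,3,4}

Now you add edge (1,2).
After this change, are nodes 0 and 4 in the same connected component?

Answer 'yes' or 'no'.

Answer: yes

Derivation:
Initial components: {0,1} {2,3,4}
Adding edge (1,2): merges {0,1} and {2,3,4}.
New components: {0,1,2,3,4}
Are 0 and 4 in the same component? yes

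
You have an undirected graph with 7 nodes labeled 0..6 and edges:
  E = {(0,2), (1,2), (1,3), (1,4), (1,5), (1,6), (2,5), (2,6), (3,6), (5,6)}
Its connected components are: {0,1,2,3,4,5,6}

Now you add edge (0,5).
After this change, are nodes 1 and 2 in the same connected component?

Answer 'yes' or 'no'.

Answer: yes

Derivation:
Initial components: {0,1,2,3,4,5,6}
Adding edge (0,5): both already in same component {0,1,2,3,4,5,6}. No change.
New components: {0,1,2,3,4,5,6}
Are 1 and 2 in the same component? yes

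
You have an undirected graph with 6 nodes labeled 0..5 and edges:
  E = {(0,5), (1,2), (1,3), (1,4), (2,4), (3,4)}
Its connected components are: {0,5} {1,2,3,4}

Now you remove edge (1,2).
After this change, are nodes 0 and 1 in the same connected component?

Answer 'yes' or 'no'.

Answer: no

Derivation:
Initial components: {0,5} {1,2,3,4}
Removing edge (1,2): not a bridge — component count unchanged at 2.
New components: {0,5} {1,2,3,4}
Are 0 and 1 in the same component? no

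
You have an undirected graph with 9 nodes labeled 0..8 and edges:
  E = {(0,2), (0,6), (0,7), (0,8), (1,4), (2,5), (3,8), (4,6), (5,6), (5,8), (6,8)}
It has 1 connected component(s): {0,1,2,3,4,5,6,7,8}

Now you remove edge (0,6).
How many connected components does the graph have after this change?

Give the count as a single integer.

Initial component count: 1
Remove (0,6): not a bridge. Count unchanged: 1.
  After removal, components: {0,1,2,3,4,5,6,7,8}
New component count: 1

Answer: 1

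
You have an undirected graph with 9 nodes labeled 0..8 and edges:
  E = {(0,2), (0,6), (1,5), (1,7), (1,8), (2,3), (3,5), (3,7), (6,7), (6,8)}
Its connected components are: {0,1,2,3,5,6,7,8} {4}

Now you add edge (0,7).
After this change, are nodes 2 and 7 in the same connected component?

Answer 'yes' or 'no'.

Initial components: {0,1,2,3,5,6,7,8} {4}
Adding edge (0,7): both already in same component {0,1,2,3,5,6,7,8}. No change.
New components: {0,1,2,3,5,6,7,8} {4}
Are 2 and 7 in the same component? yes

Answer: yes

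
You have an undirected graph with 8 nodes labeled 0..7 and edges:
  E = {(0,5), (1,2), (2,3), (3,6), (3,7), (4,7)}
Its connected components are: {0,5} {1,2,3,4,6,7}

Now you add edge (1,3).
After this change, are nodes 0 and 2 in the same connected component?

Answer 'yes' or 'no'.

Answer: no

Derivation:
Initial components: {0,5} {1,2,3,4,6,7}
Adding edge (1,3): both already in same component {1,2,3,4,6,7}. No change.
New components: {0,5} {1,2,3,4,6,7}
Are 0 and 2 in the same component? no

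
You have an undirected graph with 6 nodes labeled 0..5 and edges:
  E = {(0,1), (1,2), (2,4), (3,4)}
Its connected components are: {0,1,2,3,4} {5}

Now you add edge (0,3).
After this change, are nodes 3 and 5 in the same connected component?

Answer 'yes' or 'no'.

Initial components: {0,1,2,3,4} {5}
Adding edge (0,3): both already in same component {0,1,2,3,4}. No change.
New components: {0,1,2,3,4} {5}
Are 3 and 5 in the same component? no

Answer: no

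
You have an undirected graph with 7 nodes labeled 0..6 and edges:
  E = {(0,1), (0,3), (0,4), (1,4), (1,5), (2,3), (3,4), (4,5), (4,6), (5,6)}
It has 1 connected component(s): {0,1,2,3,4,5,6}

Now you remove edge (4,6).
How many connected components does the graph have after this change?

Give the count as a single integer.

Answer: 1

Derivation:
Initial component count: 1
Remove (4,6): not a bridge. Count unchanged: 1.
  After removal, components: {0,1,2,3,4,5,6}
New component count: 1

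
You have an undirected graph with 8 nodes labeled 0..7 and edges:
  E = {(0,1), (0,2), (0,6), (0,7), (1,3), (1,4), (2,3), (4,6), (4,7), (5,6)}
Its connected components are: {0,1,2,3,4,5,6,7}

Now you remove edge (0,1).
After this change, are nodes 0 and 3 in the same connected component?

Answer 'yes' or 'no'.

Initial components: {0,1,2,3,4,5,6,7}
Removing edge (0,1): not a bridge — component count unchanged at 1.
New components: {0,1,2,3,4,5,6,7}
Are 0 and 3 in the same component? yes

Answer: yes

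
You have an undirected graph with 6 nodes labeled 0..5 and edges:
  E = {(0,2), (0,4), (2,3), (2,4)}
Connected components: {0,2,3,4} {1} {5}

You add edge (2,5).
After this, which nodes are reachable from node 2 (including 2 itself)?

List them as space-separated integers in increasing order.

Before: nodes reachable from 2: {0,2,3,4}
Adding (2,5): merges 2's component with another. Reachability grows.
After: nodes reachable from 2: {0,2,3,4,5}

Answer: 0 2 3 4 5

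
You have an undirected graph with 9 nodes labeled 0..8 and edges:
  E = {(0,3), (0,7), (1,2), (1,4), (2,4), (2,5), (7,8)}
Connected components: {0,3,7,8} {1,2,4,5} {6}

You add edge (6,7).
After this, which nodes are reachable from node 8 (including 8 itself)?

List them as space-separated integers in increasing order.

Before: nodes reachable from 8: {0,3,7,8}
Adding (6,7): merges 8's component with another. Reachability grows.
After: nodes reachable from 8: {0,3,6,7,8}

Answer: 0 3 6 7 8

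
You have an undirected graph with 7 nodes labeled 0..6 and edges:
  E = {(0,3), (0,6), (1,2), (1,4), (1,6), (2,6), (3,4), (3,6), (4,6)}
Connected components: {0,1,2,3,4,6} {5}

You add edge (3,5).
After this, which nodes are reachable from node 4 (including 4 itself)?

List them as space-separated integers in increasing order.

Before: nodes reachable from 4: {0,1,2,3,4,6}
Adding (3,5): merges 4's component with another. Reachability grows.
After: nodes reachable from 4: {0,1,2,3,4,5,6}

Answer: 0 1 2 3 4 5 6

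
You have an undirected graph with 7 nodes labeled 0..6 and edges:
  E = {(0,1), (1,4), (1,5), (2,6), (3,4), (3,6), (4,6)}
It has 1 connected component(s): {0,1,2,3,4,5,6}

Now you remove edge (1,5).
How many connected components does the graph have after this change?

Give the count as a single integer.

Initial component count: 1
Remove (1,5): it was a bridge. Count increases: 1 -> 2.
  After removal, components: {0,1,2,3,4,6} {5}
New component count: 2

Answer: 2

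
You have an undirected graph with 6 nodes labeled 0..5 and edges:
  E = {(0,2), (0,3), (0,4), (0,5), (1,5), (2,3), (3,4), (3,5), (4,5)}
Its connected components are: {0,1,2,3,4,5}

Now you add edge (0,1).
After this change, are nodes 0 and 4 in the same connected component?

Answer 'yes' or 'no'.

Initial components: {0,1,2,3,4,5}
Adding edge (0,1): both already in same component {0,1,2,3,4,5}. No change.
New components: {0,1,2,3,4,5}
Are 0 and 4 in the same component? yes

Answer: yes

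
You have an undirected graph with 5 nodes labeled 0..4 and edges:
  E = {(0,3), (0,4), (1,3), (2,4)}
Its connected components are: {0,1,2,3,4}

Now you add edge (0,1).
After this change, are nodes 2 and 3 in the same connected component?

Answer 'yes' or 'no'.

Initial components: {0,1,2,3,4}
Adding edge (0,1): both already in same component {0,1,2,3,4}. No change.
New components: {0,1,2,3,4}
Are 2 and 3 in the same component? yes

Answer: yes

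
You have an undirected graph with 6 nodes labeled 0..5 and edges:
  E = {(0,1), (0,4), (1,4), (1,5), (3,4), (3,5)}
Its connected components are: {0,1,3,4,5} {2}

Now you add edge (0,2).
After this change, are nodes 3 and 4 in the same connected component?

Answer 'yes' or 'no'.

Initial components: {0,1,3,4,5} {2}
Adding edge (0,2): merges {0,1,3,4,5} and {2}.
New components: {0,1,2,3,4,5}
Are 3 and 4 in the same component? yes

Answer: yes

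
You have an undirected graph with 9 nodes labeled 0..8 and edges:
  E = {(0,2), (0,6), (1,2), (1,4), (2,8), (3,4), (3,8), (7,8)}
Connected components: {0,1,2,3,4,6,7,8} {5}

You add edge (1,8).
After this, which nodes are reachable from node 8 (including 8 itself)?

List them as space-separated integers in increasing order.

Answer: 0 1 2 3 4 6 7 8

Derivation:
Before: nodes reachable from 8: {0,1,2,3,4,6,7,8}
Adding (1,8): both endpoints already in same component. Reachability from 8 unchanged.
After: nodes reachable from 8: {0,1,2,3,4,6,7,8}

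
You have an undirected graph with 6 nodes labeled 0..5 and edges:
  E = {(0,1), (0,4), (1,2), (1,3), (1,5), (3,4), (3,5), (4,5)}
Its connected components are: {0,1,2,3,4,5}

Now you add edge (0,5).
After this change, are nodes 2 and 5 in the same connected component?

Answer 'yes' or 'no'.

Initial components: {0,1,2,3,4,5}
Adding edge (0,5): both already in same component {0,1,2,3,4,5}. No change.
New components: {0,1,2,3,4,5}
Are 2 and 5 in the same component? yes

Answer: yes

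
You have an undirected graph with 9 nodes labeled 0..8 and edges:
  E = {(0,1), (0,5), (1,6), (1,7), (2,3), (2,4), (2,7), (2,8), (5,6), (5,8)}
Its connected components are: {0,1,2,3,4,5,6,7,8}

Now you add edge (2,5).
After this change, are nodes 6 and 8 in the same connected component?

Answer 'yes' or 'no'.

Initial components: {0,1,2,3,4,5,6,7,8}
Adding edge (2,5): both already in same component {0,1,2,3,4,5,6,7,8}. No change.
New components: {0,1,2,3,4,5,6,7,8}
Are 6 and 8 in the same component? yes

Answer: yes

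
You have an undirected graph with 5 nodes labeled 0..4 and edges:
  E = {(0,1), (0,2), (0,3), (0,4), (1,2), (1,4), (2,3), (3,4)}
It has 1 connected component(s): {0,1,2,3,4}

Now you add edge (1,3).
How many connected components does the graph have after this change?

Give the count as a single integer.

Initial component count: 1
Add (1,3): endpoints already in same component. Count unchanged: 1.
New component count: 1

Answer: 1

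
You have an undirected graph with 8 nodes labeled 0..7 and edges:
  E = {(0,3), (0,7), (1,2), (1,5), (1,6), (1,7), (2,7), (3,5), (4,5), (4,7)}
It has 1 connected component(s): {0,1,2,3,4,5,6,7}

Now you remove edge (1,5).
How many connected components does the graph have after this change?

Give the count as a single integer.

Initial component count: 1
Remove (1,5): not a bridge. Count unchanged: 1.
  After removal, components: {0,1,2,3,4,5,6,7}
New component count: 1

Answer: 1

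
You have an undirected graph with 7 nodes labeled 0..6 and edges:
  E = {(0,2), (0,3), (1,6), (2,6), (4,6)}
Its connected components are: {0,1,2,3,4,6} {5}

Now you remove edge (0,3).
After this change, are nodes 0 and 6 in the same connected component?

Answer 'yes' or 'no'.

Answer: yes

Derivation:
Initial components: {0,1,2,3,4,6} {5}
Removing edge (0,3): it was a bridge — component count 2 -> 3.
New components: {0,1,2,4,6} {3} {5}
Are 0 and 6 in the same component? yes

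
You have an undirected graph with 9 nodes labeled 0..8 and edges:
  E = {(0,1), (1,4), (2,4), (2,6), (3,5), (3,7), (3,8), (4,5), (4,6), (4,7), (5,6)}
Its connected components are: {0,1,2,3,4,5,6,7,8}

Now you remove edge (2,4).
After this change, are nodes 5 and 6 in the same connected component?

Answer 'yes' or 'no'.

Initial components: {0,1,2,3,4,5,6,7,8}
Removing edge (2,4): not a bridge — component count unchanged at 1.
New components: {0,1,2,3,4,5,6,7,8}
Are 5 and 6 in the same component? yes

Answer: yes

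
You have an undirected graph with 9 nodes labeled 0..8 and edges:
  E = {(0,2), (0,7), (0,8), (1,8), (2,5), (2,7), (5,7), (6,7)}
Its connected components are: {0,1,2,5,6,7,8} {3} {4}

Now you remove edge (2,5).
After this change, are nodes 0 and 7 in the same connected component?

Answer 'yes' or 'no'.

Initial components: {0,1,2,5,6,7,8} {3} {4}
Removing edge (2,5): not a bridge — component count unchanged at 3.
New components: {0,1,2,5,6,7,8} {3} {4}
Are 0 and 7 in the same component? yes

Answer: yes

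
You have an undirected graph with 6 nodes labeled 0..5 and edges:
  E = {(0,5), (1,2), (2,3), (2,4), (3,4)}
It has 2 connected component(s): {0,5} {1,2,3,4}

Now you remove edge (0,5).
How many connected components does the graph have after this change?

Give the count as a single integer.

Initial component count: 2
Remove (0,5): it was a bridge. Count increases: 2 -> 3.
  After removal, components: {0} {1,2,3,4} {5}
New component count: 3

Answer: 3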